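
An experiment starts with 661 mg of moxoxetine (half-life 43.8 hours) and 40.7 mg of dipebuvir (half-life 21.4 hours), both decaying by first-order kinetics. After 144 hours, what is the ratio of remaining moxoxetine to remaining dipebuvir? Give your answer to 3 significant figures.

moxoxetine: 661 × (1/2)^(144/43.8) = 661 × (1/2)^3.2877 ≈ 67.688 mg.
dipebuvir: 40.7 × (1/2)^(144/21.4) = 40.7 × (1/2)^6.729 ≈ 0.38368 mg.
Ratio ≈ 67.688 / 0.38368 ≈ 176.42.

176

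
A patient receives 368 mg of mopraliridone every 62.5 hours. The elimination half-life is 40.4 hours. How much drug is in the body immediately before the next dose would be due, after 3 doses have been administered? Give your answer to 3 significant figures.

The 3 doses were given 187.5, 125, 62.5 hours ago.
Total = 368·(1/2)^(187.5/40.4) + 368·(1/2)^(125/40.4) + 368·(1/2)^(62.5/40.4)
      = 14.748 + 43.097 + 125.93 ≈ 183.78 mg.

184 mg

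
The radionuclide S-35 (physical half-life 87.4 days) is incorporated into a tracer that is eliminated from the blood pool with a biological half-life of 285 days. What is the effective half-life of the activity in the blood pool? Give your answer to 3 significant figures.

1/t_eff = 1/t_phys + 1/t_biol = 1/87.4 + 1/285 = 0.01495 per day.
t_eff = 87.4 × 285 / (87.4 + 285) ≈ 66.888 days.

66.9 days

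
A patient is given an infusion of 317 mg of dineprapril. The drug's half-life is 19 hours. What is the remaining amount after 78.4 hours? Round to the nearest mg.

Number of half-lives: n = 78.4/19 ≈ 4.1263.
Remaining = 317 × (1/2)^4.1263 = 317 × 0.057261 ≈ 18.152 mg.

18 mg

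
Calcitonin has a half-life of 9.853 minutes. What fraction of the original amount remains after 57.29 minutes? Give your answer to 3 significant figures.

0.0178

n = 57.29/9.853 ≈ 5.8145 half-lives.
Fraction remaining = (1/2)^5.8145 ≈ 0.017769.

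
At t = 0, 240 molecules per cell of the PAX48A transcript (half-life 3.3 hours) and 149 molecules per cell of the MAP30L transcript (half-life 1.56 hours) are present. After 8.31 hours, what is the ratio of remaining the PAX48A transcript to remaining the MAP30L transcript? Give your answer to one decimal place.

11.3

PAX48A transcript: 240 × (1/2)^(8.31/3.3) = 240 × (1/2)^2.5182 ≈ 41.895 molecules per cell.
MAP30L transcript: 149 × (1/2)^(8.31/1.56) = 149 × (1/2)^5.3269 ≈ 3.7121 molecules per cell.
Ratio ≈ 41.895 / 3.7121 ≈ 11.286.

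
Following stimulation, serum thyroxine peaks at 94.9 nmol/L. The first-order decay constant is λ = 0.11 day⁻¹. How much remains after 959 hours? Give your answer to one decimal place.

1.2 nmol/L

t½ = ln 2 / λ = 0.69315 / 0.11 ≈ 6.3013 days.
Convert the elapsed time: 959 hours = 39.9583 days.
Number of half-lives: n = 39.9583/6.3013 ≈ 6.3412.
Remaining = 94.9 × (1/2)^6.3412 = 94.9 × 0.012334 ≈ 1.1705 nmol/L.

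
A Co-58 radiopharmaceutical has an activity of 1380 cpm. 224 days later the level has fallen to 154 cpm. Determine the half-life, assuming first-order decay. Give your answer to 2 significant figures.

71 days

A/A₀ = 154/1380 ≈ 0.11159.
n = log₂(8.961) ≈ 3.1637 half-lives elapsed in 224 days.
t½ = 224/3.1637 ≈ 70.804 days.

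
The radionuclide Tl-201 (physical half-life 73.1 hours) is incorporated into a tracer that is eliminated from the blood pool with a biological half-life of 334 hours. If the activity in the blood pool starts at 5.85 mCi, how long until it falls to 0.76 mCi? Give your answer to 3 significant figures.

177 hours

1/t_eff = 1/t_phys + 1/t_biol = 1/73.1 + 1/334 = 0.016674 per hour.
t_eff = 73.1 × 334 / (73.1 + 334) ≈ 59.974 hours.
n = log₂(5.85/0.76) ≈ 2.9444; t = 2.9444 × 59.974 ≈ 176.59 hours.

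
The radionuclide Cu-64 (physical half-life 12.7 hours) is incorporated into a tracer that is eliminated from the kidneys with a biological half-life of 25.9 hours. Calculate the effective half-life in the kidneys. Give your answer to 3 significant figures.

8.52 hours

1/t_eff = 1/t_phys + 1/t_biol = 1/12.7 + 1/25.9 = 0.11735 per hour.
t_eff = 12.7 × 25.9 / (12.7 + 25.9) ≈ 8.5215 hours.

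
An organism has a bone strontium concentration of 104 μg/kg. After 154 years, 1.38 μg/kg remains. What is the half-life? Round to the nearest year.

25 years

A/A₀ = 1.38/104 ≈ 0.013269.
n = log₂(75.362) ≈ 6.2358 half-lives elapsed in 154 years.
t½ = 154/6.2358 ≈ 24.696 years.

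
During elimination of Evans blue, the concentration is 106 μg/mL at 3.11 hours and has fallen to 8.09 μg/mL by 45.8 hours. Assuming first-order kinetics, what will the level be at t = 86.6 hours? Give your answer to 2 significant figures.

0.69 μg/mL

Over Δt = 45.8 − 3.11 = 42.69 hours, the level fell by a factor of 106/8.09 ≈ 13.103.
n = log₂(13.103) ≈ 3.7118 half-lives, so t½ = 42.69/3.7118 ≈ 11.501 hours.
From t = 45.8 to t = 86.6: 8.09 × (1/2)^((86.6−45.8)/11.501) ≈ 0.69193 μg/mL.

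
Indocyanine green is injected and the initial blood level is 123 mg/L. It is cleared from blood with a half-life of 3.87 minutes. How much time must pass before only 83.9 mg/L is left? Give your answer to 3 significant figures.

2.14 minutes

Fraction remaining = 83.9/123 ≈ 0.68211.
n = log₂(123/83.9) = ln(1.466)/ln 2 ≈ 0.55192 half-lives.
t = n × t½ = 0.55192 × 3.87 ≈ 2.1359 minutes.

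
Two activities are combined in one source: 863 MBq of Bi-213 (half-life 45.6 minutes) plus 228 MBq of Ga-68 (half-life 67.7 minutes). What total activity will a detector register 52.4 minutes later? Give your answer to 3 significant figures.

Bi-213: 863 × (1/2)^(52.4/45.6) = 863 × (1/2)^1.1491 ≈ 389.13 MBq.
Ga-68: 228 × (1/2)^(52.4/67.7) = 228 × (1/2)^0.774 ≈ 133.33 MBq.
Total = 389.13 + 133.33 ≈ 522.46 MBq.

522 MBq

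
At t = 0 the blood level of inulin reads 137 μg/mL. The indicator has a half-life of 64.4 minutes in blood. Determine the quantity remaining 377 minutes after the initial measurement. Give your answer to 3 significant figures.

Number of half-lives: n = 377/64.4 ≈ 5.854.
Remaining = 137 × (1/2)^5.854 = 137 × 0.017289 ≈ 2.3685 μg/mL.

2.37 μg/mL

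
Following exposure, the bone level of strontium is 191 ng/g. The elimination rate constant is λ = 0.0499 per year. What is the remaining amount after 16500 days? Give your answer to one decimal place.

t½ = ln 2 / λ = 0.69315 / 0.0499 ≈ 13.891 years.
Convert the elapsed time: 16500 days = 45.2055 years.
Number of half-lives: n = 45.2055/13.891 ≈ 3.2544.
Remaining = 191 × (1/2)^3.2544 = 191 × 0.10479 ≈ 20.016 ng/g.

20.0 ng/g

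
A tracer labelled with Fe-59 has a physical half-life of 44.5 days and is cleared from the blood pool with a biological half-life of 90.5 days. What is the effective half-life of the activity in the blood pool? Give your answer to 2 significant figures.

30 days

1/t_eff = 1/t_phys + 1/t_biol = 1/44.5 + 1/90.5 = 0.033522 per day.
t_eff = 44.5 × 90.5 / (44.5 + 90.5) ≈ 29.831 days.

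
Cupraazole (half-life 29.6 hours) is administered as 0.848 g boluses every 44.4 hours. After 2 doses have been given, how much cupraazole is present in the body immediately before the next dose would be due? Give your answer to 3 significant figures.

0.406 g

The 2 doses were given 88.8, 44.4 hours ago.
Total = 0.848·(1/2)^(88.8/29.6) + 0.848·(1/2)^(44.4/29.6)
      = 0.106 + 0.29981 ≈ 0.40581 g.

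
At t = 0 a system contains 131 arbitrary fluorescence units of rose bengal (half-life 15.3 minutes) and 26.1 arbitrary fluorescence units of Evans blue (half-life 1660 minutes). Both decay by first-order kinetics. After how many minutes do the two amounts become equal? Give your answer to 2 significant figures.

Set 131·(1/2)^(t/15.3) = 26.1·(1/2)^(t/1660).
Taking log₂: log₂(131/26.1) = t·(1/15.3 − 1/1660).
log₂(5.0192) = 2.3274; 1/15.3 − 1/1660 = 0.064757.
t = 2.3274 / 0.064757 ≈ 35.941 minutes.

36 minutes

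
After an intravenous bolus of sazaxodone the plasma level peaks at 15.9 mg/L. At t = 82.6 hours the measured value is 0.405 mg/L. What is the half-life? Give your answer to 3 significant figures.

A/A₀ = 0.405/15.9 ≈ 0.025472.
n = log₂(39.259) ≈ 5.295 half-lives elapsed in 82.6 hours.
t½ = 82.6/5.295 ≈ 15.6 hours.

15.6 hours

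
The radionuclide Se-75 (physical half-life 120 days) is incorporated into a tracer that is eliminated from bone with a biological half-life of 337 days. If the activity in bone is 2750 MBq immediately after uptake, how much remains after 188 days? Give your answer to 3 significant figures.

1/t_eff = 1/t_phys + 1/t_biol = 1/120 + 1/337 = 0.011301 per day.
t_eff = 120 × 337 / (120 + 337) ≈ 88.49 days.
Remaining = 2750 × (1/2)^(188/88.49) = 2750 × (1/2)^2.1245 ≈ 630.65 MBq.

631 MBq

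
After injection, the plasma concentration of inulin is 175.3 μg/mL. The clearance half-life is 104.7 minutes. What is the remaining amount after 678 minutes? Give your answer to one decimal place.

Number of half-lives: n = 678/104.7 ≈ 6.4756.
Remaining = 175.3 × (1/2)^6.4756 = 175.3 × 0.011237 ≈ 1.9698 μg/mL.

2.0 μg/mL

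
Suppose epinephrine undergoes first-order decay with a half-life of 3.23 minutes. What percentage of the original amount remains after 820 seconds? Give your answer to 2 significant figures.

5.3%

820 seconds = 13.6667 minutes.
n = 13.6667/3.23 ≈ 4.2312 half-lives.
Fraction remaining = (1/2)^4.2312 ≈ 0.053247, i.e. 5.3247%.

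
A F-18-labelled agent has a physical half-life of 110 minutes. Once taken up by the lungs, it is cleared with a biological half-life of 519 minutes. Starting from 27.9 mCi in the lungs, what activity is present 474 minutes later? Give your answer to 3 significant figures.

1/t_eff = 1/t_phys + 1/t_biol = 1/110 + 1/519 = 0.011018 per minute.
t_eff = 110 × 519 / (110 + 519) ≈ 90.763 minutes.
Remaining = 27.9 × (1/2)^(474/90.763) = 27.9 × (1/2)^5.2224 ≈ 0.74732 mCi.

0.747 mCi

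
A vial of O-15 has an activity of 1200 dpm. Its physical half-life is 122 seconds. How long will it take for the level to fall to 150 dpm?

366 seconds

150/1200 = 1/8, so 3 half-lives have elapsed.
t = 3 × 122 = 366 seconds.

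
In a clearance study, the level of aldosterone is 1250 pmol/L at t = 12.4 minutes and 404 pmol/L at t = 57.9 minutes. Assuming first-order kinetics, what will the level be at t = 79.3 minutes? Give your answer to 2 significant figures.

240 pmol/L

Over Δt = 57.9 − 12.4 = 45.5 minutes, the level fell by a factor of 1250/404 ≈ 3.0941.
n = log₂(3.0941) ≈ 1.6295 half-lives, so t½ = 45.5/1.6295 ≈ 27.923 minutes.
From t = 57.9 to t = 79.3: 404 × (1/2)^((79.3−57.9)/27.923) ≈ 237.5 pmol/L.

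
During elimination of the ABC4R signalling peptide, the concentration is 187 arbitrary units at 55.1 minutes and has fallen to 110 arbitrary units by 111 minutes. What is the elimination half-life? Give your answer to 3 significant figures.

73.0 minutes

Over Δt = 111 − 55.1 = 55.9 minutes, the level fell by a factor of 187/110 ≈ 1.7.
n = log₂(1.7) ≈ 0.76553 half-lives, so t½ = 55.9/0.76553 ≈ 73.021 minutes.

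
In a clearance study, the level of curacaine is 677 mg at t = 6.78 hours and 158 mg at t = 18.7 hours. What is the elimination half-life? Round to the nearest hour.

6 hours

Over Δt = 18.7 − 6.78 = 11.92 hours, the level fell by a factor of 677/158 ≈ 4.2848.
n = log₂(4.2848) ≈ 2.0992 half-lives, so t½ = 11.92/2.0992 ≈ 5.6783 hours.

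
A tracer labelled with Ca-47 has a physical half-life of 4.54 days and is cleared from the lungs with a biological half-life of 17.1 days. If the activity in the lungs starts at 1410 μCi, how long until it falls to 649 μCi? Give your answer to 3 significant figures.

1/t_eff = 1/t_phys + 1/t_biol = 1/4.54 + 1/17.1 = 0.27874 per day.
t_eff = 4.54 × 17.1 / (4.54 + 17.1) ≈ 3.5875 days.
n = log₂(1410/649) ≈ 1.1194; t = 1.1194 × 3.5875 ≈ 4.0159 days.

4.02 days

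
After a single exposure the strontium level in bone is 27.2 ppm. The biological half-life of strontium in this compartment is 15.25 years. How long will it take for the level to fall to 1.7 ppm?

61 years

1.7/27.2 = 1/16, so 4 half-lives have elapsed.
t = 4 × 15.25 = 61 years.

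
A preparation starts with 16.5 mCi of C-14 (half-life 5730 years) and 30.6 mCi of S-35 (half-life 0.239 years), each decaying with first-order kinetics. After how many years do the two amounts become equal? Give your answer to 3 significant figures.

Set 16.5·(1/2)^(t/5730) = 30.6·(1/2)^(t/0.239).
Taking log₂: log₂(16.5/30.6) = t·(1/5730 − 1/0.239).
log₂(0.53922) = -0.89107; 1/5730 − 1/0.239 = -4.1839.
t = -0.89107 / -4.1839 ≈ 0.21297 years.

0.213 years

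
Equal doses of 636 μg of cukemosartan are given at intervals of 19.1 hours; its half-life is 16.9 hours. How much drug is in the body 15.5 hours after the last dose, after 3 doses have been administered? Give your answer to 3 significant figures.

The 3 doses were given 53.7, 34.6, 15.5 hours ago.
Total = 636·(1/2)^(53.7/16.9) + 636·(1/2)^(34.6/16.9) + 636·(1/2)^(15.5/16.9)
      = 70.296 + 153.87 + 336.79 ≈ 560.96 μg.

561 μg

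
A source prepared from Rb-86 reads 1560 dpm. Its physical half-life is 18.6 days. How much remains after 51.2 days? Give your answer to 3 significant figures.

Number of half-lives: n = 51.2/18.6 ≈ 2.7527.
Remaining = 1560 × (1/2)^2.7527 = 1560 × 0.14837 ≈ 231.46 dpm.

231 dpm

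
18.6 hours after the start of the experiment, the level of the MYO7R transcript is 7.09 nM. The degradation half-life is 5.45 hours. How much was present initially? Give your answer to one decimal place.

75.5 nM

Number of half-lives elapsed: n = 18.6/5.45 ≈ 3.4128.
A₀ = A × 2^n = 7.09 × 2^3.4128 = 7.09 × 10.65 ≈ 75.512 nM.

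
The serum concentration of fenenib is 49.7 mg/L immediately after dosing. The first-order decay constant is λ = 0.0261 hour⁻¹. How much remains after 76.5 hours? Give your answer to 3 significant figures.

t½ = ln 2 / λ = 0.69315 / 0.0261 ≈ 26.557 hours.
Number of half-lives: n = 76.5/26.557 ≈ 2.8806.
Remaining = 49.7 × (1/2)^2.8806 = 49.7 × 0.13579 ≈ 6.7487 mg/L.

6.75 mg/L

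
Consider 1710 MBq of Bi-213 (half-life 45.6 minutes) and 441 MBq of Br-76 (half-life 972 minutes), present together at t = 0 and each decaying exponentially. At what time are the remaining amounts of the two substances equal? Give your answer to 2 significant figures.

Set 1710·(1/2)^(t/45.6) = 441·(1/2)^(t/972).
Taking log₂: log₂(1710/441) = t·(1/45.6 − 1/972).
log₂(3.8776) = 1.9551; 1/45.6 − 1/972 = 0.020901.
t = 1.9551 / 0.020901 ≈ 93.543 minutes.

94 minutes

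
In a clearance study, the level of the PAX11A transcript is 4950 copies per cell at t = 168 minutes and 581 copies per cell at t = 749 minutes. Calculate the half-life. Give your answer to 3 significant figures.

188 minutes

Over Δt = 749 − 168 = 581 minutes, the level fell by a factor of 4950/581 ≈ 8.5198.
n = log₂(8.5198) ≈ 3.0908 half-lives, so t½ = 581/3.0908 ≈ 187.98 minutes.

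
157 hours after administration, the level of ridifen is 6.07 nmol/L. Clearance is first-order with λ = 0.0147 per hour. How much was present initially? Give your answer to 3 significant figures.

61.0 nmol/L

t½ = ln 2 / λ = 0.69315 / 0.0147 ≈ 47.153 hours.
Number of half-lives elapsed: n = 157/47.153 ≈ 3.3296.
A₀ = A × 2^n = 6.07 × 2^3.3296 = 6.07 × 10.053 ≈ 61.023 nmol/L.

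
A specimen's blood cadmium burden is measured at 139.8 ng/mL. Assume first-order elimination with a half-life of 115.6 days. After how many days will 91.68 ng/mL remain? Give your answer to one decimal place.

Fraction remaining = 91.68/139.8 ≈ 0.65579.
n = log₂(139.8/91.68) = ln(1.5249)/ln 2 ≈ 0.60869 half-lives.
t = n × t½ = 0.60869 × 115.6 ≈ 70.364 days.

70.4 days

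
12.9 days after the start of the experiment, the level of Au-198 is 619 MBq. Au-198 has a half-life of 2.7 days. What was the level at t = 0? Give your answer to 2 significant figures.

Number of half-lives elapsed: n = 12.9/2.7 ≈ 4.7778.
A₀ = A × 2^n = 619 × 2^4.7778 = 619 × 27.432 ≈ 16980 MBq.

17000 MBq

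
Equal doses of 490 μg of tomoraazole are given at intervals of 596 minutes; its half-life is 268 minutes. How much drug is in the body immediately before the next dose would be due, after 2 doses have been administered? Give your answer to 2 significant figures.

130 μg

The 2 doses were given 1192, 596 minutes ago.
Total = 490·(1/2)^(1192/268) + 490·(1/2)^(596/268)
      = 22.454 + 104.89 ≈ 127.35 μg.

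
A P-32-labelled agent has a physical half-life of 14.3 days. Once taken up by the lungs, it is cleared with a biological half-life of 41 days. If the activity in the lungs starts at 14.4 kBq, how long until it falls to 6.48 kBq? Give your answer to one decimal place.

1/t_eff = 1/t_phys + 1/t_biol = 1/14.3 + 1/41 = 0.09432 per day.
t_eff = 14.3 × 41 / (14.3 + 41) ≈ 10.602 days.
n = log₂(14.4/6.48) ≈ 1.152; t = 1.152 × 10.602 ≈ 12.214 days.

12.2 days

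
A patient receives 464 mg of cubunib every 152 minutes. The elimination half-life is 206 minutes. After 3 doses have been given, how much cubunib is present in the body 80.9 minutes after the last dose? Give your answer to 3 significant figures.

The 3 doses were given 384.9, 232.9, 80.9 minutes ago.
Total = 464·(1/2)^(384.9/206) + 464·(1/2)^(232.9/206) + 464·(1/2)^(80.9/206)
      = 127.07 + 211.92 + 353.43 ≈ 692.42 mg.

692 mg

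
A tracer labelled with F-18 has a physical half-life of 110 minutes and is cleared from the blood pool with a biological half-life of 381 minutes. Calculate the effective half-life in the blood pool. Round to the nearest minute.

85 minutes

1/t_eff = 1/t_phys + 1/t_biol = 1/110 + 1/381 = 0.011716 per minute.
t_eff = 110 × 381 / (110 + 381) ≈ 85.356 minutes.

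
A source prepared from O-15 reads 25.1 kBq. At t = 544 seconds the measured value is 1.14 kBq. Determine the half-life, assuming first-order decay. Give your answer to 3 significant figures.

122 seconds

A/A₀ = 1.14/25.1 ≈ 0.045418.
n = log₂(22.018) ≈ 4.4606 half-lives elapsed in 544 seconds.
t½ = 544/4.4606 ≈ 121.96 seconds.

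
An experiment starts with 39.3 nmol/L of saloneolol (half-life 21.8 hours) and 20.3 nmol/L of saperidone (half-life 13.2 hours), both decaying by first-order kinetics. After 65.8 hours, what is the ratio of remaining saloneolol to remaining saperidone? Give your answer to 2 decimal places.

7.57

saloneolol: 39.3 × (1/2)^(65.8/21.8) = 39.3 × (1/2)^3.0183 ≈ 4.8504 nmol/L.
saperidone: 20.3 × (1/2)^(65.8/13.2) = 20.3 × (1/2)^4.9848 ≈ 0.64107 nmol/L.
Ratio ≈ 4.8504 / 0.64107 ≈ 7.5661.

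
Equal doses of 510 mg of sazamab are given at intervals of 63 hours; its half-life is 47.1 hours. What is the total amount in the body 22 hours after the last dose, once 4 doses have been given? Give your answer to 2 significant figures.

The 4 doses were given 211, 148, 85, 22 hours ago.
Total = 510·(1/2)^(211/47.1) + 510·(1/2)^(148/47.1) + 510·(1/2)^(85/47.1) + 510·(1/2)^(22/47.1)
      = 22.856 + 57.764 + 145.99 + 368.95 ≈ 595.55 mg.

600 mg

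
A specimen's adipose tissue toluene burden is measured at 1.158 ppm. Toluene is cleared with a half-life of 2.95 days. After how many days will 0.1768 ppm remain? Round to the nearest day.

8 days

Fraction remaining = 0.1768/1.158 ≈ 0.15268.
n = log₂(1.158/0.1768) = ln(6.5498)/ln 2 ≈ 2.7114 half-lives.
t = n × t½ = 2.7114 × 2.95 ≈ 7.9988 days.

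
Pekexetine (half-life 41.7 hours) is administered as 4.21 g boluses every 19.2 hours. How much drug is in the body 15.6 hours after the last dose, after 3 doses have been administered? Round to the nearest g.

7 g

The 3 doses were given 54, 34.8, 15.6 hours ago.
Total = 4.21·(1/2)^(54/41.7) + 4.21·(1/2)^(34.8/41.7) + 4.21·(1/2)^(15.6/41.7)
      = 1.7158 + 2.3608 + 3.2484 ≈ 7.325 g.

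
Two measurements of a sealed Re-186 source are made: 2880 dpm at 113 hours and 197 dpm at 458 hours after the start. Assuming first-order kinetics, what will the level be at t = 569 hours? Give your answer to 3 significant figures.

Over Δt = 458 − 113 = 345 hours, the level fell by a factor of 2880/197 ≈ 14.619.
n = log₂(14.619) ≈ 3.8698 half-lives, so t½ = 345/3.8698 ≈ 89.152 hours.
From t = 458 to t = 569: 197 × (1/2)^((569−458)/89.152) ≈ 83.112 dpm.

83.1 dpm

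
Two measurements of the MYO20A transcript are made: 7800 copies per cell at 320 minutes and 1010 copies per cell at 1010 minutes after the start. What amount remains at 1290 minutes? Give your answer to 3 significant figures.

Over Δt = 1010 − 320 = 690 minutes, the level fell by a factor of 7800/1010 ≈ 7.7228.
n = log₂(7.7228) ≈ 2.9491 half-lives, so t½ = 690/2.9491 ≈ 233.97 minutes.
From t = 1010 to t = 1290: 1010 × (1/2)^((1290−1010)/233.97) ≈ 440.62 copies per cell.

441 copies per cell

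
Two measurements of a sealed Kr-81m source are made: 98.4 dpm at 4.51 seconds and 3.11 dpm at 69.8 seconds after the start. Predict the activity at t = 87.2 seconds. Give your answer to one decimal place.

1.2 dpm

Over Δt = 69.8 − 4.51 = 65.29 seconds, the level fell by a factor of 98.4/3.11 ≈ 31.64.
n = log₂(31.64) ≈ 4.9837 half-lives, so t½ = 65.29/4.9837 ≈ 13.101 seconds.
From t = 69.8 to t = 87.2: 3.11 × (1/2)^((87.2−69.8)/13.101) ≈ 1.2386 dpm.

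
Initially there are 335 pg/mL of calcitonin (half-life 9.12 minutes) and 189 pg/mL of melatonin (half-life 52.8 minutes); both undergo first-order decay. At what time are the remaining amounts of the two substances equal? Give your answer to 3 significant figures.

9.10 minutes

Set 335·(1/2)^(t/9.12) = 189·(1/2)^(t/52.8).
Taking log₂: log₂(335/189) = t·(1/9.12 − 1/52.8).
log₂(1.7725) = 0.82577; 1/9.12 − 1/52.8 = 0.09071.
t = 0.82577 / 0.09071 ≈ 9.1035 minutes.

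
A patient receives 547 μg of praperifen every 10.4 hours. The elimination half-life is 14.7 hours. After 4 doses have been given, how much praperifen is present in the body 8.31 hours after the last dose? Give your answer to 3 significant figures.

The 4 doses were given 39.51, 29.11, 18.71, 8.31 hours ago.
Total = 547·(1/2)^(39.51/14.7) + 547·(1/2)^(29.11/14.7) + 547·(1/2)^(18.71/14.7) + 547·(1/2)^(8.31/14.7)
      = 84.897 + 138.63 + 226.38 + 369.67 ≈ 819.58 μg.

820 μg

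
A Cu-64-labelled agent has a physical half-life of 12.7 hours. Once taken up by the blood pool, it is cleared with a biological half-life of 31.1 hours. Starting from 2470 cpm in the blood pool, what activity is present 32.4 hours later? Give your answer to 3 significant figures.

205 cpm

1/t_eff = 1/t_phys + 1/t_biol = 1/12.7 + 1/31.1 = 0.11089 per hour.
t_eff = 12.7 × 31.1 / (12.7 + 31.1) ≈ 9.0176 hours.
Remaining = 2470 × (1/2)^(32.4/9.0176) = 2470 × (1/2)^3.593 ≈ 204.69 cpm.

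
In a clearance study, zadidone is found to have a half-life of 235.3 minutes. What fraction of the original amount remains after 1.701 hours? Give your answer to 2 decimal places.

0.74

1.701 hours = 102.06 minutes.
n = 102.06/235.3 ≈ 0.43374 half-lives.
Fraction remaining = (1/2)^0.43374 ≈ 0.74034.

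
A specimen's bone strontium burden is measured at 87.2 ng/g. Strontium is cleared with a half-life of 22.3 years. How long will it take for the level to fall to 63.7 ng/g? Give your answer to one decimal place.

10.1 years

Fraction remaining = 63.7/87.2 ≈ 0.7305.
n = log₂(87.2/63.7) = ln(1.3689)/ln 2 ≈ 0.45303 half-lives.
t = n × t½ = 0.45303 × 22.3 ≈ 10.103 years.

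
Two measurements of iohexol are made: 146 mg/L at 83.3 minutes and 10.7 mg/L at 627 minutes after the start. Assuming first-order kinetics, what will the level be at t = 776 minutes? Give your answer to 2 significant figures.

Over Δt = 627 − 83.3 = 543.7 minutes, the level fell by a factor of 146/10.7 ≈ 13.645.
n = log₂(13.645) ≈ 3.7703 half-lives, so t½ = 543.7/3.7703 ≈ 144.21 minutes.
From t = 627 to t = 776: 10.7 × (1/2)^((776−627)/144.21) ≈ 5.2281 mg/L.

5.2 mg/L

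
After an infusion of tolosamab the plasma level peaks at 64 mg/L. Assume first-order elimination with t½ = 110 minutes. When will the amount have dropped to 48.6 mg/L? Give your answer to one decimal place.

Fraction remaining = 48.6/64 ≈ 0.75938.
n = log₂(64/48.6) = ln(1.3169)/ln 2 ≈ 0.39712 half-lives.
t = n × t½ = 0.39712 × 110 ≈ 43.683 minutes.

43.7 minutes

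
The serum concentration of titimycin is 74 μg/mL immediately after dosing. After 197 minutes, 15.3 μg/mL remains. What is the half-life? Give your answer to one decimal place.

A/A₀ = 15.3/74 ≈ 0.20676.
n = log₂(4.8366) ≈ 2.274 half-lives elapsed in 197 minutes.
t½ = 197/2.274 ≈ 86.632 minutes.

86.6 minutes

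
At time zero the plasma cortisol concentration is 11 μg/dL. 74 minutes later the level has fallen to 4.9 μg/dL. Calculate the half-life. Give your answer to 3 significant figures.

A/A₀ = 4.9/11 ≈ 0.44545.
n = log₂(2.2449) ≈ 1.1666 half-lives elapsed in 74 minutes.
t½ = 74/1.1666 ≈ 63.429 minutes.

63.4 minutes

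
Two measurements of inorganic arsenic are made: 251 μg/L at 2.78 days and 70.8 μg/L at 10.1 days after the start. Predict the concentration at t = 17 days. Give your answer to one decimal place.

21.5 μg/L

Over Δt = 10.1 − 2.78 = 7.32 days, the level fell by a factor of 251/70.8 ≈ 3.5452.
n = log₂(3.5452) ≈ 1.8259 half-lives, so t½ = 7.32/1.8259 ≈ 4.0091 days.
From t = 10.1 to t = 17: 70.8 × (1/2)^((17−10.1)/4.0091) ≈ 21.475 μg/L.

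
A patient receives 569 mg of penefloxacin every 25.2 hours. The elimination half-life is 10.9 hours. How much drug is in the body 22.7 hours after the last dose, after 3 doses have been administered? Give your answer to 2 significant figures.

170 mg

The 3 doses were given 73.1, 47.9, 22.7 hours ago.
Total = 569·(1/2)^(73.1/10.9) + 569·(1/2)^(47.9/10.9) + 569·(1/2)^(22.7/10.9)
      = 5.4485 + 27.054 + 134.34 ≈ 166.84 mg.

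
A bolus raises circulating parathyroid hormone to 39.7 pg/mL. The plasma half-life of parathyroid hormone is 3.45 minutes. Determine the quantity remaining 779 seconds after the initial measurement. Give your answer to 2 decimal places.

2.92 pg/mL

Convert the elapsed time: 779 seconds = 12.9833 minutes.
Number of half-lives: n = 12.9833/3.45 ≈ 3.7633.
Remaining = 39.7 × (1/2)^3.7633 = 39.7 × 0.073644 ≈ 2.9237 pg/mL.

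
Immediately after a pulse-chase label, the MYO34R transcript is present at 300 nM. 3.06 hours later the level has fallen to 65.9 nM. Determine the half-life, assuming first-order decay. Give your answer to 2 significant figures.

A/A₀ = 65.9/300 ≈ 0.21967.
n = log₂(4.5524) ≈ 2.1866 half-lives elapsed in 3.06 hours.
t½ = 3.06/2.1866 ≈ 1.3994 hours.

1.4 hours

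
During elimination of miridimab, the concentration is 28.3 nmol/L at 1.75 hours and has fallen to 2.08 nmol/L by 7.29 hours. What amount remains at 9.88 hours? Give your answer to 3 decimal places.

0.614 nmol/L

Over Δt = 7.29 − 1.75 = 5.54 hours, the level fell by a factor of 28.3/2.08 ≈ 13.606.
n = log₂(13.606) ≈ 3.7661 half-lives, so t½ = 5.54/3.7661 ≈ 1.471 hours.
From t = 7.29 to t = 9.88: 2.08 × (1/2)^((9.88−7.29)/1.471) ≈ 0.61382 nmol/L.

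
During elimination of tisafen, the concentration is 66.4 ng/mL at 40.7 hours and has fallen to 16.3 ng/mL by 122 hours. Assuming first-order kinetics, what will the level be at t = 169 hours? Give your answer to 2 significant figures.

7.2 ng/mL

Over Δt = 122 − 40.7 = 81.3 hours, the level fell by a factor of 66.4/16.3 ≈ 4.0736.
n = log₂(4.0736) ≈ 2.0263 half-lives, so t½ = 81.3/2.0263 ≈ 40.122 hours.
From t = 122 to t = 169: 16.3 × (1/2)^((169−122)/40.122) ≈ 7.2369 ng/mL.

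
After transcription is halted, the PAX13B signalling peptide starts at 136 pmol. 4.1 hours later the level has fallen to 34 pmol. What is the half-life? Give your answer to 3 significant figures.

A/A₀ = 34/136 ≈ 0.25.
n = log₂(4) ≈ 2 half-lives elapsed in 4.1 hours.
t½ = 4.1/2 ≈ 2.05 hours.

2.05 hours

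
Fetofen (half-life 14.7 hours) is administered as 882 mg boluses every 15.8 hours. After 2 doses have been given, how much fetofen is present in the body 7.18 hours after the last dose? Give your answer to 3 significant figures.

927 mg

The 2 doses were given 22.98, 7.18 hours ago.
Total = 882·(1/2)^(22.98/14.7) + 882·(1/2)^(7.18/14.7)
      = 298.45 + 628.69 ≈ 927.14 mg.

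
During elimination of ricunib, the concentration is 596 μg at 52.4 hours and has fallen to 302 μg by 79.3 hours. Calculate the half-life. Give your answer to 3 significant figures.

27.4 hours

Over Δt = 79.3 − 52.4 = 26.9 hours, the level fell by a factor of 596/302 ≈ 1.9735.
n = log₂(1.9735) ≈ 0.98076 half-lives, so t½ = 26.9/0.98076 ≈ 27.428 hours.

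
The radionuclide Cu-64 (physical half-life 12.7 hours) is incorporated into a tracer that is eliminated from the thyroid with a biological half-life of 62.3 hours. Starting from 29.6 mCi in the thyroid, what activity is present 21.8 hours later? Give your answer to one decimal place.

1/t_eff = 1/t_phys + 1/t_biol = 1/12.7 + 1/62.3 = 0.094792 per hour.
t_eff = 12.7 × 62.3 / (12.7 + 62.3) ≈ 10.549 hours.
Remaining = 29.6 × (1/2)^(21.8/10.549) = 29.6 × (1/2)^2.0665 ≈ 7.0669 mCi.

7.1 mCi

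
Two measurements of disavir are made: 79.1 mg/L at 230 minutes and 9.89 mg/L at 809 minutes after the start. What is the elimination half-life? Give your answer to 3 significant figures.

Over Δt = 809 − 230 = 579 minutes, the level fell by a factor of 79.1/9.89 ≈ 7.998.
n = log₂(7.998) ≈ 2.9996 half-lives, so t½ = 579/2.9996 ≈ 193.02 minutes.

193 minutes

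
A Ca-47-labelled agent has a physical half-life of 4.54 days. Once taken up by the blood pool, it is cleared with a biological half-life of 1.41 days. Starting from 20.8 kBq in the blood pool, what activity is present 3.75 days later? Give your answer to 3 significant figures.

1.86 kBq

1/t_eff = 1/t_phys + 1/t_biol = 1/4.54 + 1/1.41 = 0.92948 per day.
t_eff = 4.54 × 1.41 / (4.54 + 1.41) ≈ 1.0759 days.
Remaining = 20.8 × (1/2)^(3.75/1.0759) = 20.8 × (1/2)^3.4856 ≈ 1.857 kBq.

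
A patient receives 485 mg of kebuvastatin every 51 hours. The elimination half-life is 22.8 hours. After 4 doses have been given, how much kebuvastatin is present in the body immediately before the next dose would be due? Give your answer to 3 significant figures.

130 mg

The 4 doses were given 204, 153, 102, 51 hours ago.
Total = 485·(1/2)^(204/22.8) + 485·(1/2)^(153/22.8) + 485·(1/2)^(102/22.8) + 485·(1/2)^(51/22.8)
      = 0.98246 + 4.631 + 21.829 + 102.89 ≈ 130.34 mg.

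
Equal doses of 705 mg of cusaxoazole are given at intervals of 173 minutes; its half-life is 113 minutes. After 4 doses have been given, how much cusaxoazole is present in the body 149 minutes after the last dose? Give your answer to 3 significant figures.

426 mg

The 4 doses were given 668, 495, 322, 149 minutes ago.
Total = 705·(1/2)^(668/113) + 705·(1/2)^(495/113) + 705·(1/2)^(322/113) + 705·(1/2)^(149/113)
      = 11.712 + 33.847 + 97.811 + 282.65 ≈ 426.02 mg.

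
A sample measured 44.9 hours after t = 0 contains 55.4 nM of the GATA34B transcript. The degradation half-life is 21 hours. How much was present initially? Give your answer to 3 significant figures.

Number of half-lives elapsed: n = 44.9/21 ≈ 2.1381.
A₀ = A × 2^n = 55.4 × 2^2.1381 = 55.4 × 4.4018 ≈ 243.86 nM.

244 nM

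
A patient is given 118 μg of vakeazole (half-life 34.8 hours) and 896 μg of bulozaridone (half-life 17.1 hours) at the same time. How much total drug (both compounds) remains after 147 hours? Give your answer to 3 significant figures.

vakeazole: 118 × (1/2)^(147/34.8) = 118 × (1/2)^4.2241 ≈ 6.3138 μg.
bulozaridone: 896 × (1/2)^(147/17.1) = 896 × (1/2)^8.5965 ≈ 2.3148 μg.
Total = 6.3138 + 2.3148 ≈ 8.6285 μg.

8.63 μg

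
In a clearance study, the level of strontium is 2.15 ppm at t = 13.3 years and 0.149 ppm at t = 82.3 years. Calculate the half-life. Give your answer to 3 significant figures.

17.9 years

Over Δt = 82.3 − 13.3 = 69 years, the level fell by a factor of 2.15/0.149 ≈ 14.43.
n = log₂(14.43) ≈ 3.851 half-lives, so t½ = 69/3.851 ≈ 17.918 years.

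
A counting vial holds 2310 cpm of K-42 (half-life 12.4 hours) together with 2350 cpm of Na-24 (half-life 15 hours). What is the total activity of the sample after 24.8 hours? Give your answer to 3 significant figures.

K-42: 2310 × (1/2)^(24.8/12.4) = 2310 × (1/2)^2 ≈ 577.5 cpm.
Na-24: 2350 × (1/2)^(24.8/15) = 2350 × (1/2)^1.6533 ≈ 747.08 cpm.
Total = 577.5 + 747.08 ≈ 1324.6 cpm.

1320 cpm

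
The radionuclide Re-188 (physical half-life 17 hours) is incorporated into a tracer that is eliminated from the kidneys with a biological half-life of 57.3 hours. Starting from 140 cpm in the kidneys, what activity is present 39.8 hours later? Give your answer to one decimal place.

1/t_eff = 1/t_phys + 1/t_biol = 1/17 + 1/57.3 = 0.076276 per hour.
t_eff = 17 × 57.3 / (17 + 57.3) ≈ 13.11 hours.
Remaining = 140 × (1/2)^(39.8/13.11) = 140 × (1/2)^3.0358 ≈ 17.071 cpm.

17.1 cpm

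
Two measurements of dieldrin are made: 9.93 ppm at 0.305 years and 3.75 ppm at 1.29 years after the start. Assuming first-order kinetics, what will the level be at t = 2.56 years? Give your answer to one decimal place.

Over Δt = 1.29 − 0.305 = 0.985 years, the level fell by a factor of 9.93/3.75 ≈ 2.648.
n = log₂(2.648) ≈ 1.4049 half-lives, so t½ = 0.985/1.4049 ≈ 0.70112 years.
From t = 1.29 to t = 2.56: 3.75 × (1/2)^((2.56−1.29)/0.70112) ≈ 1.0684 ppm.

1.1 ppm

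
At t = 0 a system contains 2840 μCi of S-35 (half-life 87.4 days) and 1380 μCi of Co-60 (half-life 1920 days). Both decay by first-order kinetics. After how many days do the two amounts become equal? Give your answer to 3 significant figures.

Set 2840·(1/2)^(t/87.4) = 1380·(1/2)^(t/1920).
Taking log₂: log₂(2840/1380) = t·(1/87.4 − 1/1920).
log₂(2.058) = 1.0412; 1/87.4 − 1/1920 = 0.010921.
t = 1.0412 / 0.010921 ≈ 95.343 days.

95.3 days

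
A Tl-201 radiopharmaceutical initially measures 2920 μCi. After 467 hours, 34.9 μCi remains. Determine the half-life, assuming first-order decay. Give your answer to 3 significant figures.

A/A₀ = 34.9/2920 ≈ 0.011952.
n = log₂(83.668) ≈ 6.3866 half-lives elapsed in 467 hours.
t½ = 467/6.3866 ≈ 73.122 hours.

73.1 hours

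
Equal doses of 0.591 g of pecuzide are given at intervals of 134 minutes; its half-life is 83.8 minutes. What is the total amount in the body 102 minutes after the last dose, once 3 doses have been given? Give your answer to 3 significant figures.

The 3 doses were given 370, 236, 102 minutes ago.
Total = 0.591·(1/2)^(370/83.8) + 0.591·(1/2)^(236/83.8) + 0.591·(1/2)^(102/83.8)
      = 0.027699 + 0.083911 + 0.2542 ≈ 0.36581 g.

0.366 g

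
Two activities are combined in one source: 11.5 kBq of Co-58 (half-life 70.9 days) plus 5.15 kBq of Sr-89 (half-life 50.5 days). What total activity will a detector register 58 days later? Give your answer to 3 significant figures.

8.85 kBq

Co-58: 11.5 × (1/2)^(58/70.9) = 11.5 × (1/2)^0.81805 ≈ 6.5229 kBq.
Sr-89: 5.15 × (1/2)^(58/50.5) = 5.15 × (1/2)^1.1485 ≈ 2.3231 kBq.
Total = 6.5229 + 2.3231 ≈ 8.846 kBq.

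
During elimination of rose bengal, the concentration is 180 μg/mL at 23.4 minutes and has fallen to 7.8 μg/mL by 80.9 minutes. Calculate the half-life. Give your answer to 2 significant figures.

Over Δt = 80.9 − 23.4 = 57.5 minutes, the level fell by a factor of 180/7.8 ≈ 23.077.
n = log₂(23.077) ≈ 4.5284 half-lives, so t½ = 57.5/4.5284 ≈ 12.698 minutes.

13 minutes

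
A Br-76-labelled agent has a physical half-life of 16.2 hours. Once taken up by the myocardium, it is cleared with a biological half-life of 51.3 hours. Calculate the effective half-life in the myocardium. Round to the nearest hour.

1/t_eff = 1/t_phys + 1/t_biol = 1/16.2 + 1/51.3 = 0.081222 per hour.
t_eff = 16.2 × 51.3 / (16.2 + 51.3) ≈ 12.312 hours.

12 hours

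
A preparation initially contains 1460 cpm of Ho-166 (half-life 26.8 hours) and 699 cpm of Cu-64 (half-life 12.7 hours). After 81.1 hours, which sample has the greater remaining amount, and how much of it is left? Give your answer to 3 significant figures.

Ho-166, 179 cpm

Ho-166: 1460 × (1/2)^3.0261 ≈ 179.23 cpm.
Cu-64: 699 × (1/2)^6.3858 ≈ 8.359 cpm.
Ho-166 has more remaining, at ≈ 179.23 cpm.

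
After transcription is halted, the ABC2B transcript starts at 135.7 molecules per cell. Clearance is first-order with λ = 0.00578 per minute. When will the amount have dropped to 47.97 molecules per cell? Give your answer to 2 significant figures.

180 minutes

t½ = ln 2 / λ = 0.69315 / 0.00578 ≈ 119.92 minutes.
Fraction remaining = 47.97/135.7 ≈ 0.3535.
n = log₂(135.7/47.97) = ln(2.8289)/ln 2 ≈ 1.5002 half-lives.
t = n × t½ = 1.5002 × 119.92 ≈ 179.91 minutes.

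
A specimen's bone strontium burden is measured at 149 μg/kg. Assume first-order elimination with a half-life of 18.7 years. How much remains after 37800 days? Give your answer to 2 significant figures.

3.2 μg/kg

Convert the elapsed time: 37800 days = 103.562 years.
Number of half-lives: n = 103.562/18.7 ≈ 5.5381.
Remaining = 149 × (1/2)^5.5381 = 149 × 0.021522 ≈ 3.2068 μg/kg.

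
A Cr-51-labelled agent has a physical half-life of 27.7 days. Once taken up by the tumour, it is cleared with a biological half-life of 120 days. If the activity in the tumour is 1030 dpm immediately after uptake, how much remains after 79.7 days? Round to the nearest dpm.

88 dpm

1/t_eff = 1/t_phys + 1/t_biol = 1/27.7 + 1/120 = 0.044434 per day.
t_eff = 27.7 × 120 / (27.7 + 120) ≈ 22.505 days.
Remaining = 1030 × (1/2)^(79.7/22.505) = 1030 × (1/2)^3.5414 ≈ 88.463 dpm.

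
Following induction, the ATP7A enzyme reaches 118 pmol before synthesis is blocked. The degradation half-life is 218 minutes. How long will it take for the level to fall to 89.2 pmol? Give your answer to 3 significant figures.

88.0 minutes

Fraction remaining = 89.2/118 ≈ 0.75593.
n = log₂(118/89.2) = ln(1.3229)/ln 2 ≈ 0.40367 half-lives.
t = n × t½ = 0.40367 × 218 ≈ 88 minutes.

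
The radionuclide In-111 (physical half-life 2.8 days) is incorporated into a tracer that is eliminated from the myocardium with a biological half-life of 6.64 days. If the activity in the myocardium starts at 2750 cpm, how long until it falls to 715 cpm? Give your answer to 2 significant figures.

1/t_eff = 1/t_phys + 1/t_biol = 1/2.8 + 1/6.64 = 0.50775 per day.
t_eff = 2.8 × 6.64 / (2.8 + 6.64) ≈ 1.9695 days.
n = log₂(2750/715) ≈ 1.9434; t = 1.9434 × 1.9695 ≈ 3.8275 days.

3.8 days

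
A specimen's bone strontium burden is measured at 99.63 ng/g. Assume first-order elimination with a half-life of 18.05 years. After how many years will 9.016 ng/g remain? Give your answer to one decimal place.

62.6 years

Fraction remaining = 9.016/99.63 ≈ 0.090495.
n = log₂(99.63/9.016) = ln(11.05)/ln 2 ≈ 3.466 half-lives.
t = n × t½ = 3.466 × 18.05 ≈ 62.562 years.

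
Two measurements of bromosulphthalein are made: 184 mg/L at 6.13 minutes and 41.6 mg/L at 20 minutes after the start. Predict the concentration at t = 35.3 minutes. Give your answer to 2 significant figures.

8.1 mg/L

Over Δt = 20 − 6.13 = 13.87 minutes, the level fell by a factor of 184/41.6 ≈ 4.4231.
n = log₂(4.4231) ≈ 2.1451 half-lives, so t½ = 13.87/2.1451 ≈ 6.466 minutes.
From t = 20 to t = 35.3: 41.6 × (1/2)^((35.3−20)/6.466) ≈ 8.0685 mg/L.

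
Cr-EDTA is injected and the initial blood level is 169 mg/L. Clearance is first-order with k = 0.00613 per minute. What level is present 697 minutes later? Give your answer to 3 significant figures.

2.36 mg/L

t½ = ln 2 / k = 0.69315 / 0.00613 ≈ 113.07 minutes.
Number of half-lives: n = 697/113.07 ≈ 6.1641.
Remaining = 169 × (1/2)^6.1641 = 169 × 0.013945 ≈ 2.3568 mg/L.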